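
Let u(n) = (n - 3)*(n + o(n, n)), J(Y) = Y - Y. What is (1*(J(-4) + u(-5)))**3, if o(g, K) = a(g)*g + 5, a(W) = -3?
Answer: -1728000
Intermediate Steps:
o(g, K) = 5 - 3*g (o(g, K) = -3*g + 5 = 5 - 3*g)
J(Y) = 0
u(n) = (-3 + n)*(5 - 2*n) (u(n) = (n - 3)*(n + (5 - 3*n)) = (-3 + n)*(5 - 2*n))
(1*(J(-4) + u(-5)))**3 = (1*(0 + (-15 - 2*(-5)**2 + 11*(-5))))**3 = (1*(0 + (-15 - 2*25 - 55)))**3 = (1*(0 + (-15 - 50 - 55)))**3 = (1*(0 - 120))**3 = (1*(-120))**3 = (-120)**3 = -1728000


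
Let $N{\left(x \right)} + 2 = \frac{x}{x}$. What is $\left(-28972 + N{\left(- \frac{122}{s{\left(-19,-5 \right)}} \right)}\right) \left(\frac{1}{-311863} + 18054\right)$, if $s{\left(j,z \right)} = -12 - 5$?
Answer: $- \frac{163128843314773}{311863} \approx -5.2308 \cdot 10^{8}$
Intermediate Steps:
$s{\left(j,z \right)} = -17$
$N{\left(x \right)} = -1$ ($N{\left(x \right)} = -2 + \frac{x}{x} = -2 + 1 = -1$)
$\left(-28972 + N{\left(- \frac{122}{s{\left(-19,-5 \right)}} \right)}\right) \left(\frac{1}{-311863} + 18054\right) = \left(-28972 - 1\right) \left(\frac{1}{-311863} + 18054\right) = - 28973 \left(- \frac{1}{311863} + 18054\right) = \left(-28973\right) \frac{5630374601}{311863} = - \frac{163128843314773}{311863}$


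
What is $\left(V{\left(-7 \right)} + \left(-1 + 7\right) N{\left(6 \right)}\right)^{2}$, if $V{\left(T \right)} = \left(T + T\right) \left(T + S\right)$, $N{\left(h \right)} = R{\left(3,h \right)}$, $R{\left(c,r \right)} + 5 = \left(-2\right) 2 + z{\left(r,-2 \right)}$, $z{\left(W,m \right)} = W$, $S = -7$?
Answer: $31684$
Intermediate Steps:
$R{\left(c,r \right)} = -9 + r$ ($R{\left(c,r \right)} = -5 + \left(\left(-2\right) 2 + r\right) = -5 + \left(-4 + r\right) = -9 + r$)
$N{\left(h \right)} = -9 + h$
$V{\left(T \right)} = 2 T \left(-7 + T\right)$ ($V{\left(T \right)} = \left(T + T\right) \left(T - 7\right) = 2 T \left(-7 + T\right)$)
$\left(V{\left(-7 \right)} + \left(-1 + 7\right) N{\left(6 \right)}\right)^{2} = \left(2 \left(-7\right) \left(-7 - 7\right) + \left(-1 + 7\right) \left(-9 + 6\right)\right)^{2} = \left(2 \left(-7\right) \left(-14\right) + 6 \left(-3\right)\right)^{2} = \left(196 - 18\right)^{2} = 178^{2} = 31684$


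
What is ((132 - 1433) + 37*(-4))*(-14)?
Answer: 20286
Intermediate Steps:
((132 - 1433) + 37*(-4))*(-14) = (-1301 - 148)*(-14) = -1449*(-14) = 20286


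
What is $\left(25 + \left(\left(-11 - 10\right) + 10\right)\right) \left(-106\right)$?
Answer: $-1484$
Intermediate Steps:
$\left(25 + \left(\left(-11 - 10\right) + 10\right)\right) \left(-106\right) = \left(25 + \left(-21 + 10\right)\right) \left(-106\right) = \left(25 - 11\right) \left(-106\right) = 14 \left(-106\right) = -1484$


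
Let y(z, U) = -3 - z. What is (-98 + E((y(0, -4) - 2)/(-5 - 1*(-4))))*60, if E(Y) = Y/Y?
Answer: -5820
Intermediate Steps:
E(Y) = 1
(-98 + E((y(0, -4) - 2)/(-5 - 1*(-4))))*60 = (-98 + 1)*60 = -97*60 = -5820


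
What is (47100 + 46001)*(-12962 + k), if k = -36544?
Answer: -4609058106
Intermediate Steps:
(47100 + 46001)*(-12962 + k) = (47100 + 46001)*(-12962 - 36544) = 93101*(-49506) = -4609058106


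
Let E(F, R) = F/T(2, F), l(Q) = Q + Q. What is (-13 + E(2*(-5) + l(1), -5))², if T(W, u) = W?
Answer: 289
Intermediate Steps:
l(Q) = 2*Q
E(F, R) = F/2
(-13 + E(2*(-5) + l(1), -5))² = (-13 + (2*(-5) + 2*1)/2)² = (-13 + (-10 + 2)/2)² = (-13 + (½)*(-8))² = (-13 - 4)² = (-17)² = 289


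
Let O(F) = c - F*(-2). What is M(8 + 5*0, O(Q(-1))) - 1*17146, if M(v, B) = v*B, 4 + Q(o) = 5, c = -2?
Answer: -17146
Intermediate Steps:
Q(o) = 1 (Q(o) = -4 + 5 = 1)
O(F) = -2 + 2*F (O(F) = -2 - F*(-2) = -2 - (-2)*F = -2 + 2*F)
M(v, B) = B*v
M(8 + 5*0, O(Q(-1))) - 1*17146 = (-2 + 2*1)*(8 + 5*0) - 1*17146 = (-2 + 2)*(8 + 0) - 17146 = 0*8 - 17146 = 0 - 17146 = -17146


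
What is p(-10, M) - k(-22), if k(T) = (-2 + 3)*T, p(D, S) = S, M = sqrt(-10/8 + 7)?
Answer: 22 + sqrt(23)/2 ≈ 24.398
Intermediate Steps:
M = sqrt(23)/2 (M = sqrt(-10*1/8 + 7) = sqrt(-5/4 + 7) = sqrt(23/4) = sqrt(23)/2 ≈ 2.3979)
k(T) = T (k(T) = 1*T = T)
p(-10, M) - k(-22) = sqrt(23)/2 - 1*(-22) = sqrt(23)/2 + 22 = 22 + sqrt(23)/2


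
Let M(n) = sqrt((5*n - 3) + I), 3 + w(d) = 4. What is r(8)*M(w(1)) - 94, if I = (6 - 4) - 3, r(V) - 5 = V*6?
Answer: -41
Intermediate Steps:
w(d) = 1 (w(d) = -3 + 4 = 1)
r(V) = 5 + 6*V (r(V) = 5 + V*6 = 5 + 6*V)
I = -1 (I = 2 - 3 = -1)
M(n) = sqrt(-4 + 5*n) (M(n) = sqrt((5*n - 3) - 1) = sqrt((-3 + 5*n) - 1) = sqrt(-4 + 5*n))
r(8)*M(w(1)) - 94 = (5 + 6*8)*sqrt(-4 + 5*1) - 94 = (5 + 48)*sqrt(-4 + 5) - 94 = 53*sqrt(1) - 94 = 53*1 - 94 = 53 - 94 = -41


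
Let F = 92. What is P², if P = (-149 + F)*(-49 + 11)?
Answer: 4691556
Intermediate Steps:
P = 2166 (P = (-149 + 92)*(-49 + 11) = -57*(-38) = 2166)
P² = 2166² = 4691556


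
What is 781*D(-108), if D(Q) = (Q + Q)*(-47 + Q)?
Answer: 26147880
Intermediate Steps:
D(Q) = 2*Q*(-47 + Q) (D(Q) = (2*Q)*(-47 + Q) = 2*Q*(-47 + Q))
781*D(-108) = 781*(2*(-108)*(-47 - 108)) = 781*(2*(-108)*(-155)) = 781*33480 = 26147880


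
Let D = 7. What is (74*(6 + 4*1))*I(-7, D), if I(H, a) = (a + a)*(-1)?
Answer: -10360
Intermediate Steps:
I(H, a) = -2*a (I(H, a) = (2*a)*(-1) = -2*a)
(74*(6 + 4*1))*I(-7, D) = (74*(6 + 4*1))*(-2*7) = (74*(6 + 4))*(-14) = (74*10)*(-14) = 740*(-14) = -10360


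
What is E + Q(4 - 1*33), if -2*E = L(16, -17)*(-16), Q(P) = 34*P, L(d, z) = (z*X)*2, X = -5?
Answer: 374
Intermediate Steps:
L(d, z) = -10*z (L(d, z) = (z*(-5))*2 = -5*z*2 = -10*z)
E = 1360 (E = -(-10*(-17))*(-16)/2 = -85*(-16) = -1/2*(-2720) = 1360)
E + Q(4 - 1*33) = 1360 + 34*(4 - 1*33) = 1360 + 34*(4 - 33) = 1360 + 34*(-29) = 1360 - 986 = 374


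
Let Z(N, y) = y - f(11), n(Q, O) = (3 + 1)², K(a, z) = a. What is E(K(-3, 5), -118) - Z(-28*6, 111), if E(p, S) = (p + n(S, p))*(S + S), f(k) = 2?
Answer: -3177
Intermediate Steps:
n(Q, O) = 16 (n(Q, O) = 4² = 16)
Z(N, y) = -2 + y (Z(N, y) = y - 1*2 = y - 2 = -2 + y)
E(p, S) = 2*S*(16 + p) (E(p, S) = (p + 16)*(S + S) = (16 + p)*(2*S) = 2*S*(16 + p))
E(K(-3, 5), -118) - Z(-28*6, 111) = 2*(-118)*(16 - 3) - (-2 + 111) = 2*(-118)*13 - 1*109 = -3068 - 109 = -3177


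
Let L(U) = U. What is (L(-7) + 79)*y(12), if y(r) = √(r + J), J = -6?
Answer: 72*√6 ≈ 176.36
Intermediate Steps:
y(r) = √(-6 + r) (y(r) = √(r - 6) = √(-6 + r))
(L(-7) + 79)*y(12) = (-7 + 79)*√(-6 + 12) = 72*√6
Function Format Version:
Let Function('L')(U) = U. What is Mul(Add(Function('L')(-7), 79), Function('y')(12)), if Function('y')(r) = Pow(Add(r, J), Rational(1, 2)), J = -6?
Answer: Mul(72, Pow(6, Rational(1, 2))) ≈ 176.36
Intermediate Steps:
Function('y')(r) = Pow(Add(-6, r), Rational(1, 2)) (Function('y')(r) = Pow(Add(r, -6), Rational(1, 2)) = Pow(Add(-6, r), Rational(1, 2)))
Mul(Add(Function('L')(-7), 79), Function('y')(12)) = Mul(Add(-7, 79), Pow(Add(-6, 12), Rational(1, 2))) = Mul(72, Pow(6, Rational(1, 2)))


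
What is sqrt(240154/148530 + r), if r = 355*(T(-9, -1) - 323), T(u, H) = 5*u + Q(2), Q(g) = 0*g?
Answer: I*sqrt(720508597475595)/74265 ≈ 361.44*I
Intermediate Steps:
Q(g) = 0
T(u, H) = 5*u (T(u, H) = 5*u + 0 = 5*u)
r = -130640 (r = 355*(5*(-9) - 323) = 355*(-45 - 323) = 355*(-368) = -130640)
sqrt(240154/148530 + r) = sqrt(240154/148530 - 130640) = sqrt(240154*(1/148530) - 130640) = sqrt(120077/74265 - 130640) = sqrt(-9701859523/74265) = I*sqrt(720508597475595)/74265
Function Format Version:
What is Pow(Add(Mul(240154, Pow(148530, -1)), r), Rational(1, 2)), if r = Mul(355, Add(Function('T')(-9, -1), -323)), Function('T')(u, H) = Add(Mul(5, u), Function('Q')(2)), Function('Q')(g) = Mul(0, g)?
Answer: Mul(Rational(1, 74265), I, Pow(720508597475595, Rational(1, 2))) ≈ Mul(361.44, I)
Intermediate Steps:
Function('Q')(g) = 0
Function('T')(u, H) = Mul(5, u) (Function('T')(u, H) = Add(Mul(5, u), 0) = Mul(5, u))
r = -130640 (r = Mul(355, Add(Mul(5, -9), -323)) = Mul(355, Add(-45, -323)) = Mul(355, -368) = -130640)
Pow(Add(Mul(240154, Pow(148530, -1)), r), Rational(1, 2)) = Pow(Add(Mul(240154, Pow(148530, -1)), -130640), Rational(1, 2)) = Pow(Add(Mul(240154, Rational(1, 148530)), -130640), Rational(1, 2)) = Pow(Add(Rational(120077, 74265), -130640), Rational(1, 2)) = Pow(Rational(-9701859523, 74265), Rational(1, 2)) = Mul(Rational(1, 74265), I, Pow(720508597475595, Rational(1, 2)))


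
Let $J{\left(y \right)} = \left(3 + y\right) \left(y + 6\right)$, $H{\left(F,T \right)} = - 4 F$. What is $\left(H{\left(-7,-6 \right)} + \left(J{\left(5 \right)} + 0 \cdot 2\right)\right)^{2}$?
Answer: $13456$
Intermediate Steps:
$J{\left(y \right)} = \left(3 + y\right) \left(6 + y\right)$
$\left(H{\left(-7,-6 \right)} + \left(J{\left(5 \right)} + 0 \cdot 2\right)\right)^{2} = \left(\left(-4\right) \left(-7\right) + \left(\left(18 + 5^{2} + 9 \cdot 5\right) + 0 \cdot 2\right)\right)^{2} = \left(28 + \left(\left(18 + 25 + 45\right) + 0\right)\right)^{2} = \left(28 + \left(88 + 0\right)\right)^{2} = \left(28 + 88\right)^{2} = 116^{2} = 13456$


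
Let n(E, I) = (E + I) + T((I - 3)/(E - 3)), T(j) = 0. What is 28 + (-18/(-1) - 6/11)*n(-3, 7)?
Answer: 1076/11 ≈ 97.818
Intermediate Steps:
n(E, I) = E + I (n(E, I) = (E + I) + 0 = E + I)
28 + (-18/(-1) - 6/11)*n(-3, 7) = 28 + (-18/(-1) - 6/11)*(-3 + 7) = 28 + (-18*(-1) - 6*1/11)*4 = 28 + (18 - 6/11)*4 = 28 + (192/11)*4 = 28 + 768/11 = 1076/11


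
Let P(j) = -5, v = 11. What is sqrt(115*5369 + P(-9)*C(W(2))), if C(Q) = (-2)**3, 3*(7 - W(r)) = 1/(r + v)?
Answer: 5*sqrt(24699) ≈ 785.80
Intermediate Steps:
W(r) = 7 - 1/(3*(11 + r)) (W(r) = 7 - 1/(3*(r + 11)) = 7 - 1/(3*(11 + r)))
C(Q) = -8
sqrt(115*5369 + P(-9)*C(W(2))) = sqrt(115*5369 - 5*(-8)) = sqrt(617435 + 40) = sqrt(617475) = 5*sqrt(24699)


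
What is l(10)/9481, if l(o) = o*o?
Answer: 100/9481 ≈ 0.010547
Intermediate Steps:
l(o) = o²
l(10)/9481 = 10²/9481 = 100*(1/9481) = 100/9481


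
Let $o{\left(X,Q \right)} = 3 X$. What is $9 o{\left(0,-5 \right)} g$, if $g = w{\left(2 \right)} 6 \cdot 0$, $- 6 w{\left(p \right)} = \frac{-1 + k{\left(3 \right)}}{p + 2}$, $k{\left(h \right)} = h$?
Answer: $0$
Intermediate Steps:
$w{\left(p \right)} = - \frac{1}{3 \left(2 + p\right)}$ ($w{\left(p \right)} = - \frac{\left(-1 + 3\right) \frac{1}{p + 2}}{6} = - \frac{2 \frac{1}{2 + p}}{6} = - \frac{1}{3 \left(2 + p\right)}$)
$g = 0$ ($g = - \frac{1}{6 + 3 \cdot 2} \cdot 6 \cdot 0 = - \frac{1}{6 + 6} \cdot 6 \cdot 0 = - \frac{1}{12} \cdot 6 \cdot 0 = \left(-1\right) \frac{1}{12} \cdot 6 \cdot 0 = \left(- \frac{1}{12}\right) 6 \cdot 0 = \left(- \frac{1}{2}\right) 0 = 0$)
$9 o{\left(0,-5 \right)} g = 9 \cdot 3 \cdot 0 \cdot 0 = 9 \cdot 0 \cdot 0 = 0 \cdot 0 = 0$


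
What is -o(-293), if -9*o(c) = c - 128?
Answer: -421/9 ≈ -46.778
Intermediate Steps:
o(c) = 128/9 - c/9 (o(c) = -(c - 128)/9 = -(-128 + c)/9 = 128/9 - c/9)
-o(-293) = -(128/9 - ⅑*(-293)) = -(128/9 + 293/9) = -1*421/9 = -421/9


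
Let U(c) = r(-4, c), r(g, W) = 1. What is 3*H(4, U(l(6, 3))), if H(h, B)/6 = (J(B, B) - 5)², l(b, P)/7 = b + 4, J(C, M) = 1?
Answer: 288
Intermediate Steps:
l(b, P) = 28 + 7*b (l(b, P) = 7*(b + 4) = 7*(4 + b) = 28 + 7*b)
U(c) = 1
H(h, B) = 96 (H(h, B) = 6*(1 - 5)² = 6*(-4)² = 6*16 = 96)
3*H(4, U(l(6, 3))) = 3*96 = 288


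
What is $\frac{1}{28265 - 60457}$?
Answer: $- \frac{1}{32192} \approx -3.1064 \cdot 10^{-5}$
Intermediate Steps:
$\frac{1}{28265 - 60457} = \frac{1}{-32192} = - \frac{1}{32192}$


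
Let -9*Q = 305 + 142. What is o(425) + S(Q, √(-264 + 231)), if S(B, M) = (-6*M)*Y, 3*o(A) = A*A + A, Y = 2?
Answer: 60350 - 12*I*√33 ≈ 60350.0 - 68.935*I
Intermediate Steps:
Q = -149/3 (Q = -(305 + 142)/9 = -⅑*447 = -149/3 ≈ -49.667)
o(A) = A/3 + A²/3 (o(A) = (A*A + A)/3 = (A² + A)/3 = (A + A²)/3 = A/3 + A²/3)
S(B, M) = -12*M (S(B, M) = -6*M*2 = -12*M)
o(425) + S(Q, √(-264 + 231)) = (⅓)*425*(1 + 425) - 12*√(-264 + 231) = (⅓)*425*426 - 12*I*√33 = 60350 - 12*I*√33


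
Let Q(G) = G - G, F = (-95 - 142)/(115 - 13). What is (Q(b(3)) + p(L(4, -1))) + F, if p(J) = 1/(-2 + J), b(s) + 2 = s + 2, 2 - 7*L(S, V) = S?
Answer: -751/272 ≈ -2.7610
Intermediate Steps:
L(S, V) = 2/7 - S/7
b(s) = s (b(s) = -2 + (s + 2) = -2 + (2 + s) = s)
F = -79/34 (F = -237/102 = -237*1/102 = -79/34 ≈ -2.3235)
Q(G) = 0
(Q(b(3)) + p(L(4, -1))) + F = (0 + 1/(-2 + (2/7 - ⅐*4))) - 79/34 = (0 + 1/(-2 + (2/7 - 4/7))) - 79/34 = (0 + 1/(-2 - 2/7)) - 79/34 = (0 + 1/(-16/7)) - 79/34 = (0 - 7/16) - 79/34 = -7/16 - 79/34 = -751/272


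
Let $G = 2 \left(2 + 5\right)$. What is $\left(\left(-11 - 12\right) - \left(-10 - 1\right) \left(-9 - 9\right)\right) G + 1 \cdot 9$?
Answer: $-3085$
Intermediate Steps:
$G = 14$ ($G = 2 \cdot 7 = 14$)
$\left(\left(-11 - 12\right) - \left(-10 - 1\right) \left(-9 - 9\right)\right) G + 1 \cdot 9 = \left(\left(-11 - 12\right) - \left(-10 - 1\right) \left(-9 - 9\right)\right) 14 + 1 \cdot 9 = \left(\left(-11 - 12\right) - \left(-11\right) \left(-18\right)\right) 14 + 9 = \left(-23 - 198\right) 14 + 9 = \left(-221\right) 14 + 9 = -3094 + 9 = -3085$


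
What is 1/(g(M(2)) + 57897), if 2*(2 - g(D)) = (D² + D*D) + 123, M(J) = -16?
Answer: 2/115163 ≈ 1.7367e-5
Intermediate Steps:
g(D) = -119/2 - D² (g(D) = 2 - ((D² + D*D) + 123)/2 = 2 - ((D² + D²) + 123)/2 = 2 - (2*D² + 123)/2 = 2 - (123 + 2*D²)/2 = 2 + (-123/2 - D²) = -119/2 - D²)
1/(g(M(2)) + 57897) = 1/((-119/2 - 1*(-16)²) + 57897) = 1/((-119/2 - 1*256) + 57897) = 1/((-119/2 - 256) + 57897) = 1/(-631/2 + 57897) = 1/(115163/2) = 2/115163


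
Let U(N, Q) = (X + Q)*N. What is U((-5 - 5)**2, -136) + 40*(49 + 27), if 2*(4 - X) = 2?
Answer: -10260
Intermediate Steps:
X = 3 (X = 4 - 1/2*2 = 4 - 1 = 3)
U(N, Q) = N*(3 + Q) (U(N, Q) = (3 + Q)*N = N*(3 + Q))
U((-5 - 5)**2, -136) + 40*(49 + 27) = (-5 - 5)**2*(3 - 136) + 40*(49 + 27) = (-10)**2*(-133) + 40*76 = 100*(-133) + 3040 = -13300 + 3040 = -10260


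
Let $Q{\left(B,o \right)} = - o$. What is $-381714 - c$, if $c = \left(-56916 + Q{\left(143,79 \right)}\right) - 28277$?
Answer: $-296442$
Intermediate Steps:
$c = -85272$ ($c = \left(-56916 - 79\right) - 28277 = -56995 - 28277 = -85272$)
$-381714 - c = -381714 - -85272 = -381714 + 85272 = -296442$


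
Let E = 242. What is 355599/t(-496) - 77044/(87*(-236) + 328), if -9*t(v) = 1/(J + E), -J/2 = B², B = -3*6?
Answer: 6563061045307/5051 ≈ 1.2994e+9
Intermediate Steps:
B = -18
J = -648 (J = -2*(-18)² = -2*324 = -648)
t(v) = 1/3654 (t(v) = -1/(9*(-648 + 242)) = -⅑/(-406) = -⅑*(-1/406) = 1/3654)
355599/t(-496) - 77044/(87*(-236) + 328) = 355599/(1/3654) - 77044/(87*(-236) + 328) = 355599*3654 - 77044/(-20532 + 328) = 1299358746 - 77044/(-20204) = 1299358746 - 77044*(-1/20204) = 1299358746 + 19261/5051 = 6563061045307/5051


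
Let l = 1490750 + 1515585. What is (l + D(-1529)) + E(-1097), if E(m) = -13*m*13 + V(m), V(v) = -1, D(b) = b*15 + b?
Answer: 3167263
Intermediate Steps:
D(b) = 16*b (D(b) = 15*b + b = 16*b)
l = 3006335
E(m) = -1 - 169*m (E(m) = -13*m*13 - 1 = -169*m - 1 = -1 - 169*m)
(l + D(-1529)) + E(-1097) = (3006335 + 16*(-1529)) + (-1 - 169*(-1097)) = (3006335 - 24464) + (-1 + 185393) = 2981871 + 185392 = 3167263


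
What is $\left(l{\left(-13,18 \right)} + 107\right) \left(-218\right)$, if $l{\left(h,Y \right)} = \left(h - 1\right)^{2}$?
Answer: $-66054$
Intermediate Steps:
$l{\left(h,Y \right)} = \left(-1 + h\right)^{2}$
$\left(l{\left(-13,18 \right)} + 107\right) \left(-218\right) = \left(\left(-1 - 13\right)^{2} + 107\right) \left(-218\right) = \left(\left(-14\right)^{2} + 107\right) \left(-218\right) = \left(196 + 107\right) \left(-218\right) = 303 \left(-218\right) = -66054$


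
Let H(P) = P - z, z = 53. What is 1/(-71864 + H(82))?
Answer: -1/71835 ≈ -1.3921e-5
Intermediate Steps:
H(P) = -53 + P (H(P) = P - 1*53 = P - 53 = -53 + P)
1/(-71864 + H(82)) = 1/(-71864 + (-53 + 82)) = 1/(-71864 + 29) = 1/(-71835) = -1/71835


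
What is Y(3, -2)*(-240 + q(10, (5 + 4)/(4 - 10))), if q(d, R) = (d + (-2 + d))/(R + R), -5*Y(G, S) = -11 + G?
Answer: -1968/5 ≈ -393.60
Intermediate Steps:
Y(G, S) = 11/5 - G/5 (Y(G, S) = -(-11 + G)/5 = 11/5 - G/5)
q(d, R) = (-2 + 2*d)/(2*R) (q(d, R) = (-2 + 2*d)/((2*R)) = (-2 + 2*d)*(1/(2*R)) = (-2 + 2*d)/(2*R))
Y(3, -2)*(-240 + q(10, (5 + 4)/(4 - 10))) = (11/5 - 1/5*3)*(-240 + (-1 + 10)/(((5 + 4)/(4 - 10)))) = (11/5 - 3/5)*(-240 + 9/(9/(-6))) = 8*(-240 + 9/(9*(-1/6)))/5 = 8*(-240 + 9/(-3/2))/5 = 8*(-240 - 2/3*9)/5 = 8*(-240 - 6)/5 = (8/5)*(-246) = -1968/5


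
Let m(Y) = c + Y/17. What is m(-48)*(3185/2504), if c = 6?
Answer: 85995/21284 ≈ 4.0404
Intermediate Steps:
m(Y) = 6 + Y/17
m(-48)*(3185/2504) = (6 + (1/17)*(-48))*(3185/2504) = (6 - 48/17)*(3185*(1/2504)) = (54/17)*(3185/2504) = 85995/21284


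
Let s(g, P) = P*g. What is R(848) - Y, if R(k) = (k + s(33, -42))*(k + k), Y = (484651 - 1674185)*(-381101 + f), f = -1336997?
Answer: -2043736898780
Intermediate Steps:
Y = 2043735986332 (Y = (484651 - 1674185)*(-381101 - 1336997) = -1189534*(-1718098) = 2043735986332)
R(k) = 2*k*(-1386 + k) (R(k) = (k - 42*33)*(k + k) = (k - 1386)*(2*k) = (-1386 + k)*(2*k) = 2*k*(-1386 + k))
R(848) - Y = 2*848*(-1386 + 848) - 1*2043735986332 = 2*848*(-538) - 2043735986332 = -912448 - 2043735986332 = -2043736898780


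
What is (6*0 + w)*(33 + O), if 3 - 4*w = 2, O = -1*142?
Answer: -109/4 ≈ -27.250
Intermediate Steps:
O = -142
w = 1/4 (w = 3/4 - 1/4*2 = 3/4 - 1/2 = 1/4 ≈ 0.25000)
(6*0 + w)*(33 + O) = (6*0 + 1/4)*(33 - 142) = (0 + 1/4)*(-109) = (1/4)*(-109) = -109/4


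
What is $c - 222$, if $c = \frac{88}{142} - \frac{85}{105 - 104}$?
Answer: $- \frac{21753}{71} \approx -306.38$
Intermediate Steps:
$c = - \frac{5991}{71}$ ($c = 88 \cdot \frac{1}{142} - \frac{85}{105 - 104} = \frac{44}{71} - \frac{85}{1} = \frac{44}{71} - 85 = - \frac{5991}{71} \approx -84.38$)
$c - 222 = - \frac{5991}{71} - 222 = - \frac{21753}{71}$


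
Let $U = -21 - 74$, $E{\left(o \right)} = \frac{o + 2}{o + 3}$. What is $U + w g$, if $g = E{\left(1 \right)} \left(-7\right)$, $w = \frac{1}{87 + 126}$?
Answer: $- \frac{26987}{284} \approx -95.025$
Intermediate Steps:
$E{\left(o \right)} = \frac{2 + o}{3 + o}$
$U = -95$
$w = \frac{1}{213} \approx 0.0046948$
$g = - \frac{21}{4}$ ($g = \frac{2 + 1}{3 + 1} \left(-7\right) = \frac{1}{4} \cdot 3 \left(-7\right) = \frac{3}{4} \left(-7\right) = - \frac{21}{4} \approx -5.25$)
$U + w g = -95 + \frac{1}{213} \left(- \frac{21}{4}\right) = -95 - \frac{7}{284} = - \frac{26987}{284}$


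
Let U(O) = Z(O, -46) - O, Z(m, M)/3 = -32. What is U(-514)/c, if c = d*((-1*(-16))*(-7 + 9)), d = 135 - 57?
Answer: 209/1248 ≈ 0.16747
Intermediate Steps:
Z(m, M) = -96 (Z(m, M) = 3*(-32) = -96)
U(O) = -96 - O
d = 78
c = 2496 (c = 78*((-1*(-16))*(-7 + 9)) = 78*(16*2) = 78*32 = 2496)
U(-514)/c = (-96 - 1*(-514))/2496 = (-96 + 514)*(1/2496) = 418*(1/2496) = 209/1248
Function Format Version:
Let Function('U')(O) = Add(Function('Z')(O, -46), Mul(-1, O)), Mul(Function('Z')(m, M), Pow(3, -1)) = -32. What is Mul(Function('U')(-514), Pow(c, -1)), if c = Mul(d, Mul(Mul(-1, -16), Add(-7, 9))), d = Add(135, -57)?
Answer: Rational(209, 1248) ≈ 0.16747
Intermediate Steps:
Function('Z')(m, M) = -96 (Function('Z')(m, M) = Mul(3, -32) = -96)
Function('U')(O) = Add(-96, Mul(-1, O))
d = 78
c = 2496 (c = Mul(78, Mul(Mul(-1, -16), Add(-7, 9))) = Mul(78, Mul(16, 2)) = Mul(78, 32) = 2496)
Mul(Function('U')(-514), Pow(c, -1)) = Mul(Add(-96, Mul(-1, -514)), Pow(2496, -1)) = Mul(Add(-96, 514), Rational(1, 2496)) = Mul(418, Rational(1, 2496)) = Rational(209, 1248)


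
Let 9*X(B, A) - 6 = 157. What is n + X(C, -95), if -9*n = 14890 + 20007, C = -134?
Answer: -11578/3 ≈ -3859.3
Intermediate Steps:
X(B, A) = 163/9 (X(B, A) = 2/3 + (1/9)*157 = 2/3 + 157/9 = 163/9)
n = -34897/9 (n = -(14890 + 20007)/9 = -1/9*34897 = -34897/9 ≈ -3877.4)
n + X(C, -95) = -34897/9 + 163/9 = -11578/3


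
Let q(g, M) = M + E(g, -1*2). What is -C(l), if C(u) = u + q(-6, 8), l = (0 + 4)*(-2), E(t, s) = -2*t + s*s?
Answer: -16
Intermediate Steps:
E(t, s) = s² - 2*t (E(t, s) = -2*t + s² = s² - 2*t)
q(g, M) = 4 + M - 2*g (q(g, M) = M + ((-1*2)² - 2*g) = M + ((-2)² - 2*g) = M + (4 - 2*g) = 4 + M - 2*g)
l = -8 (l = 4*(-2) = -8)
C(u) = 24 + u (C(u) = u + (4 + 8 - 2*(-6)) = u + (4 + 8 + 12) = u + 24 = 24 + u)
-C(l) = -(24 - 8) = -1*16 = -16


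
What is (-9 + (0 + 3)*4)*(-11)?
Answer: -33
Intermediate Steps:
(-9 + (0 + 3)*4)*(-11) = (-9 + 3*4)*(-11) = (-9 + 12)*(-11) = 3*(-11) = -33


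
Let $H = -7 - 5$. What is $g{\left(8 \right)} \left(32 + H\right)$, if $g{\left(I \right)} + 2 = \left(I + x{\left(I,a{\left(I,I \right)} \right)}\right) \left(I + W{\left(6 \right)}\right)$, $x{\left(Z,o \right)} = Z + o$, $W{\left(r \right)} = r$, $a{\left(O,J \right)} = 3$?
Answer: $5280$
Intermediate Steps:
$g{\left(I \right)} = -2 + \left(3 + 2 I\right) \left(6 + I\right)$ ($g{\left(I \right)} = -2 + \left(I + \left(I + 3\right)\right) \left(I + 6\right) = -2 + \left(I + \left(3 + I\right)\right) \left(6 + I\right) = -2 + \left(3 + 2 I\right) \left(6 + I\right)$)
$H = -12$ ($H = -7 - 5 = -12$)
$g{\left(8 \right)} \left(32 + H\right) = \left(16 + 2 \cdot 8^{2} + 15 \cdot 8\right) \left(32 - 12\right) = \left(16 + 2 \cdot 64 + 120\right) 20 = \left(16 + 128 + 120\right) 20 = 264 \cdot 20 = 5280$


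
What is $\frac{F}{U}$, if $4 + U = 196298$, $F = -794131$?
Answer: $- \frac{794131}{196294} \approx -4.0456$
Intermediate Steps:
$U = 196294$ ($U = -4 + 196298 = 196294$)
$\frac{F}{U} = - \frac{794131}{196294}$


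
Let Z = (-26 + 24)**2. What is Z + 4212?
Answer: 4216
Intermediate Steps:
Z = 4 (Z = (-2)**2 = 4)
Z + 4212 = 4 + 4212 = 4216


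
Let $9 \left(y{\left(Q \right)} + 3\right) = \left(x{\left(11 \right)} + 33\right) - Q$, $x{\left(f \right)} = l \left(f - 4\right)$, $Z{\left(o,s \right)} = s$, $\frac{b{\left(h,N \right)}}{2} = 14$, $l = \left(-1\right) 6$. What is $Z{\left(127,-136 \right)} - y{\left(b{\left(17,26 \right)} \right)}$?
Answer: $- \frac{1160}{9} \approx -128.89$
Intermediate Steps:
$l = -6$
$b{\left(h,N \right)} = 28$ ($b{\left(h,N \right)} = 2 \cdot 14 = 28$)
$x{\left(f \right)} = 24 - 6 f$ ($x{\left(f \right)} = - 6 \left(f - 4\right) = - 6 \left(-4 + f\right) = 24 - 6 f$)
$y{\left(Q \right)} = -4 - \frac{Q}{9}$ ($y{\left(Q \right)} = -3 + \frac{\left(\left(24 - 66\right) + 33\right) - Q}{9} = -3 + \frac{\left(-42 + 33\right) - Q}{9} = -3 + \frac{-9 - Q}{9} = -3 - \left(1 + \frac{Q}{9}\right) = -4 - \frac{Q}{9}$)
$Z{\left(127,-136 \right)} - y{\left(b{\left(17,26 \right)} \right)} = -136 - \left(-4 - \frac{28}{9}\right) = -136 - - \frac{64}{9} = -136 + \frac{64}{9} = - \frac{1160}{9}$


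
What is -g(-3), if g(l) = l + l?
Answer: 6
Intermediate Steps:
g(l) = 2*l
-g(-3) = -2*(-3) = -1*(-6) = 6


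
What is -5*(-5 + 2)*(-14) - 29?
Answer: -239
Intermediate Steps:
-5*(-5 + 2)*(-14) - 29 = -5*(-3)*(-14) - 29 = 15*(-14) - 29 = -210 - 29 = -239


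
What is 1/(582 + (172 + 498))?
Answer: 1/1252 ≈ 0.00079872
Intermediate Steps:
1/(582 + (172 + 498)) = 1/(582 + 670) = 1/1252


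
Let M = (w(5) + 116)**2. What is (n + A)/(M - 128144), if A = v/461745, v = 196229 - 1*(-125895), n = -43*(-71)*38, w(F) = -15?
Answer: -53569206554/54459590535 ≈ -0.98365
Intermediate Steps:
n = 116014 (n = 3053*38 = 116014)
M = 10201 (M = (-15 + 116)**2 = 101**2 = 10201)
v = 322124 (v = 196229 + 125895 = 322124)
A = 322124/461745 ≈ 0.69762
(n + A)/(M - 128144) = (116014 + 322124/461745)/(10201 - 128144) = (53569206554/461745)/(-117943) = (53569206554/461745)*(-1/117943) = -53569206554/54459590535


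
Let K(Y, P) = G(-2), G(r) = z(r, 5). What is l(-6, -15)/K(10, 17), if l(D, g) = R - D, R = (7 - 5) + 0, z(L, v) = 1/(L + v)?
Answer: 24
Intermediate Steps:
G(r) = 1/(5 + r) (G(r) = 1/(r + 5) = 1/(5 + r))
R = 2 (R = 2 + 0 = 2)
K(Y, P) = ⅓ (K(Y, P) = 1/(5 - 2) = 1/3 = ⅓)
l(D, g) = 2 - D
l(-6, -15)/K(10, 17) = (2 - 1*(-6))/(⅓) = (2 + 6)*3 = 8*3 = 24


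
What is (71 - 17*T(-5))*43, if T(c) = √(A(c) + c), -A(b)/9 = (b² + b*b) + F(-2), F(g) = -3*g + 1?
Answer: 3053 - 731*I*√518 ≈ 3053.0 - 16637.0*I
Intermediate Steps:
F(g) = 1 - 3*g
A(b) = -63 - 18*b² (A(b) = -9*((b² + b*b) + (1 - 3*(-2))) = -9*((b² + b²) + (1 + 6)) = -9*(2*b² + 7) = -9*(7 + 2*b²) = -63 - 18*b²)
T(c) = √(-63 + c - 18*c²) (T(c) = √((-63 - 18*c²) + c) = √(-63 + c - 18*c²))
(71 - 17*T(-5))*43 = (71 - 17*√(-63 - 5 - 18*(-5)²))*43 = (71 - 17*√(-63 - 5 - 18*25))*43 = (71 - 17*√(-63 - 5 - 450))*43 = (71 - 17*I*√518)*43 = 3053 - 731*I*√518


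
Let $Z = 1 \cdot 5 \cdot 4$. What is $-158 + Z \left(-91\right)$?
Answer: $-1978$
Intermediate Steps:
$Z = 20$ ($Z = 5 \cdot 4 = 20$)
$-158 + Z \left(-91\right) = -158 + 20 \left(-91\right) = -158 - 1820 = -1978$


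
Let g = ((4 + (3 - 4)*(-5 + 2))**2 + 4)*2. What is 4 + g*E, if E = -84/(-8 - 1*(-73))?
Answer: -8644/65 ≈ -132.98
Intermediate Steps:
g = 106 (g = ((4 - 1*(-3))**2 + 4)*2 = ((4 + 3)**2 + 4)*2 = (7**2 + 4)*2 = (49 + 4)*2 = 53*2 = 106)
E = -84/65 (E = -84/(-8 + 73) = -84/65 ≈ -1.2923)
4 + g*E = 4 + 106*(-84/65) = 4 - 8904/65 = -8644/65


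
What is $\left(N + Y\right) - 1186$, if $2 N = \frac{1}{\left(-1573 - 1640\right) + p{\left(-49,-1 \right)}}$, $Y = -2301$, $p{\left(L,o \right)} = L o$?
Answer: $- \frac{22065737}{6328} \approx -3487.0$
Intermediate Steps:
$N = - \frac{1}{6328}$ ($N = \frac{1}{2 \left(\left(-1573 - 1640\right) - -49\right)} = \frac{1}{2 \left(\left(-1573 - 1640\right) + 49\right)} = \frac{1}{2 \left(-3213 + 49\right)} = \frac{1}{2 \left(-3164\right)} = \frac{1}{2} \left(- \frac{1}{3164}\right) = - \frac{1}{6328} \approx -0.00015803$)
$\left(N + Y\right) - 1186 = \left(- \frac{1}{6328} - 2301\right) - 1186 = - \frac{14560729}{6328} - 1186 = - \frac{22065737}{6328}$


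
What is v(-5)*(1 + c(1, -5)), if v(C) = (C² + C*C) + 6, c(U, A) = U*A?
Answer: -224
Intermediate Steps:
c(U, A) = A*U
v(C) = 6 + 2*C² (v(C) = (C² + C²) + 6 = 2*C² + 6 = 6 + 2*C²)
v(-5)*(1 + c(1, -5)) = (6 + 2*(-5)²)*(1 - 5*1) = (6 + 2*25)*(1 - 5) = (6 + 50)*(-4) = 56*(-4) = -224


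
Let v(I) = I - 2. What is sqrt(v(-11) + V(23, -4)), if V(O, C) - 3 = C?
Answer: I*sqrt(14) ≈ 3.7417*I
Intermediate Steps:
V(O, C) = 3 + C
v(I) = -2 + I
sqrt(v(-11) + V(23, -4)) = sqrt((-2 - 11) + (3 - 4)) = sqrt(-13 - 1) = sqrt(-14) = I*sqrt(14)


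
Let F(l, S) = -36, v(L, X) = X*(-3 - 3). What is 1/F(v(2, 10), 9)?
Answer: -1/36 ≈ -0.027778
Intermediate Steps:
v(L, X) = -6*X (v(L, X) = X*(-6) = -6*X)
1/F(v(2, 10), 9) = 1/(-36) = -1/36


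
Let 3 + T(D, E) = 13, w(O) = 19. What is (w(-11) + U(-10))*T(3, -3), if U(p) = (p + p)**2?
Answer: 4190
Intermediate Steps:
U(p) = 4*p**2 (U(p) = (2*p)**2 = 4*p**2)
T(D, E) = 10 (T(D, E) = -3 + 13 = 10)
(w(-11) + U(-10))*T(3, -3) = (19 + 4*(-10)**2)*10 = (19 + 4*100)*10 = (19 + 400)*10 = 419*10 = 4190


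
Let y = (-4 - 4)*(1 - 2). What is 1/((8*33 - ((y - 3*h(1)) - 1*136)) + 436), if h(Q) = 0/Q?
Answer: 1/828 ≈ 0.0012077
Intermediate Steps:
h(Q) = 0
y = 8 (y = -8*(-1) = 8)
1/((8*33 - ((y - 3*h(1)) - 1*136)) + 436) = 1/((8*33 - ((8 - 3*0) - 1*136)) + 436) = 1/((264 - ((8 + 0) - 136)) + 436) = 1/((264 - (8 - 136)) + 436) = 1/((264 - 1*(-128)) + 436) = 1/((264 + 128) + 436) = 1/(392 + 436) = 1/828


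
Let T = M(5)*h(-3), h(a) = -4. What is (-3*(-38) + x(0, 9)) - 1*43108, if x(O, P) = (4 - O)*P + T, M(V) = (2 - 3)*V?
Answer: -42938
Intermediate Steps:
M(V) = -V
T = 20 (T = -1*5*(-4) = -5*(-4) = 20)
x(O, P) = 20 + P*(4 - O) (x(O, P) = (4 - O)*P + 20 = P*(4 - O) + 20 = 20 + P*(4 - O))
(-3*(-38) + x(0, 9)) - 1*43108 = (-3*(-38) + (20 + 4*9 - 1*0*9)) - 1*43108 = (114 + (20 + 36 + 0)) - 43108 = (114 + 56) - 43108 = 170 - 43108 = -42938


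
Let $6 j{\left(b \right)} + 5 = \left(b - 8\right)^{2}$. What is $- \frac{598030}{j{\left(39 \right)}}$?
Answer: $- \frac{897045}{239} \approx -3753.3$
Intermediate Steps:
$j{\left(b \right)} = - \frac{5}{6} + \frac{\left(-8 + b\right)^{2}}{6}$ ($j{\left(b \right)} = - \frac{5}{6} + \frac{\left(b - 8\right)^{2}}{6} = - \frac{5}{6} + \frac{\left(-8 + b\right)^{2}}{6}$)
$- \frac{598030}{j{\left(39 \right)}} = - \frac{598030}{- \frac{5}{6} + \frac{\left(-8 + 39\right)^{2}}{6}} = - \frac{598030}{- \frac{5}{6} + \frac{31^{2}}{6}} = - \frac{598030}{- \frac{5}{6} + \frac{1}{6} \cdot 961} = - \frac{598030}{- \frac{5}{6} + \frac{961}{6}} = - \frac{598030}{\frac{478}{3}} = \left(-598030\right) \frac{3}{478} = - \frac{897045}{239}$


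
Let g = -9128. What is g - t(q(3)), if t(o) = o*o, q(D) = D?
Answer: -9137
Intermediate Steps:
t(o) = o**2
g - t(q(3)) = -9128 - 1*3**2 = -9128 - 1*9 = -9128 - 9 = -9137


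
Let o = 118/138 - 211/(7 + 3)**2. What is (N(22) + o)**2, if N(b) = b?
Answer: 20489345881/47610000 ≈ 430.36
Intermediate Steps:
o = -8659/6900 (o = 118*(1/138) - 211/(10**2) = 59/69 - 211/100 = -8659/6900 ≈ -1.2549)
(N(22) + o)**2 = (22 - 8659/6900)**2 = (143141/6900)**2 = 20489345881/47610000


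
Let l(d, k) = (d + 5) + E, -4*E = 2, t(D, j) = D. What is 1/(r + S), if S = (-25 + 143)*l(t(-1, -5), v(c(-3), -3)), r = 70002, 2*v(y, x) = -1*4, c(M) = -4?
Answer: 1/70415 ≈ 1.4202e-5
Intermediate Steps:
E = -½ (E = -¼*2 = -½ ≈ -0.50000)
v(y, x) = -2 (v(y, x) = (-1*4)/2 = (½)*(-4) = -2)
l(d, k) = 9/2 + d (l(d, k) = (d + 5) - ½ = (5 + d) - ½ = 9/2 + d)
S = 413 (S = (-25 + 143)*(9/2 - 1) = 118*(7/2) = 413)
1/(r + S) = 1/(70002 + 413) = 1/70415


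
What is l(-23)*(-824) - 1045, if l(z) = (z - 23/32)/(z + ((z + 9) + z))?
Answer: -109659/80 ≈ -1370.7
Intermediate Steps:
l(z) = (-23/32 + z)/(9 + 3*z) (l(z) = (z - 23*1/32)/(z + ((9 + z) + z)) = (z - 23/32)/(z + (9 + 2*z)) = (-23/32 + z)/(9 + 3*z))
l(-23)*(-824) - 1045 = ((-23 + 32*(-23))/(96*(3 - 23)))*(-824) - 1045 = ((1/96)*(-23 - 736)/(-20))*(-824) - 1045 = ((1/96)*(-1/20)*(-759))*(-824) - 1045 = (253/640)*(-824) - 1045 = -26059/80 - 1045 = -109659/80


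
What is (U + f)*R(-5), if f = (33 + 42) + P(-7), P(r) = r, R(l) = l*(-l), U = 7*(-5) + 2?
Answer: -875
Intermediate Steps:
U = -33 (U = -35 + 2 = -33)
R(l) = -l**2
f = 68 (f = (33 + 42) - 7 = 75 - 7 = 68)
(U + f)*R(-5) = (-33 + 68)*(-1*(-5)**2) = 35*(-1*25) = 35*(-25) = -875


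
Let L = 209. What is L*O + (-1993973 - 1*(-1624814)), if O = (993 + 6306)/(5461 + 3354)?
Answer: -3252611094/8815 ≈ -3.6899e+5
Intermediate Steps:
O = 7299/8815 ≈ 0.82802
L*O + (-1993973 - 1*(-1624814)) = 209*(7299/8815) + (-1993973 - 1*(-1624814)) = 1525491/8815 + (-1993973 + 1624814) = 1525491/8815 - 369159 = -3252611094/8815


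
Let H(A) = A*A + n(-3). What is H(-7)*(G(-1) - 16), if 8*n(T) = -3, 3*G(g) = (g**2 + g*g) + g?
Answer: -18283/24 ≈ -761.79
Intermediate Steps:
G(g) = g/3 + 2*g**2/3 (G(g) = ((g**2 + g*g) + g)/3 = ((g**2 + g**2) + g)/3 = (2*g**2 + g)/3 = (g + 2*g**2)/3 = g/3 + 2*g**2/3)
n(T) = -3/8 (n(T) = (1/8)*(-3) = -3/8)
H(A) = -3/8 + A**2 (H(A) = A*A - 3/8 = A**2 - 3/8 = -3/8 + A**2)
H(-7)*(G(-1) - 16) = (-3/8 + (-7)**2)*((1/3)*(-1)*(1 + 2*(-1)) - 16) = (-3/8 + 49)*((1/3)*(-1)*(1 - 2) - 16) = 389*((1/3)*(-1)*(-1) - 16)/8 = 389*(1/3 - 16)/8 = (389/8)*(-47/3) = -18283/24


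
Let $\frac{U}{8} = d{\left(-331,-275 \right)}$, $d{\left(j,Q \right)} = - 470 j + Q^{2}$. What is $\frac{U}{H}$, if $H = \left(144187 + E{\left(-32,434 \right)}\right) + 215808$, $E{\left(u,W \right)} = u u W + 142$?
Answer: $\frac{1849560}{804553} \approx 2.2989$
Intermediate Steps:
$E{\left(u,W \right)} = 142 + W u^{2}$ ($E{\left(u,W \right)} = u^{2} W + 142 = W u^{2} + 142 = 142 + W u^{2}$)
$d{\left(j,Q \right)} = Q^{2} - 470 j$
$H = 804553$ ($H = \left(144187 + \left(142 + 434 \left(-32\right)^{2}\right)\right) + 215808 = \left(144187 + \left(142 + 434 \cdot 1024\right)\right) + 215808 = \left(144187 + \left(142 + 444416\right)\right) + 215808 = \left(144187 + 444558\right) + 215808 = 588745 + 215808 = 804553$)
$U = 1849560$ ($U = 8 \left(\left(-275\right)^{2} - -155570\right) = 8 \left(75625 + 155570\right) = 8 \cdot 231195 = 1849560$)
$\frac{U}{H} = \frac{1849560}{804553}$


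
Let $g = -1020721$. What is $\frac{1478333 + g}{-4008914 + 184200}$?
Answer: $- \frac{228806}{1912357} \approx -0.11965$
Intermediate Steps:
$\frac{1478333 + g}{-4008914 + 184200} = \frac{1478333 - 1020721}{-4008914 + 184200} = \frac{457612}{-3824714} = 457612 \left(- \frac{1}{3824714}\right) = - \frac{228806}{1912357}$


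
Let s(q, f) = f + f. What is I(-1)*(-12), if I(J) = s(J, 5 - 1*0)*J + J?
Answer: 132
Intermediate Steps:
s(q, f) = 2*f
I(J) = 11*J (I(J) = (2*(5 - 1*0))*J + J = (2*(5 + 0))*J + J = (2*5)*J + J = 10*J + J = 11*J)
I(-1)*(-12) = (11*(-1))*(-12) = -11*(-12) = 132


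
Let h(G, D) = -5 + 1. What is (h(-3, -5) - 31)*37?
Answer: -1295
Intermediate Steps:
h(G, D) = -4
(h(-3, -5) - 31)*37 = (-4 - 31)*37 = -35*37 = -1295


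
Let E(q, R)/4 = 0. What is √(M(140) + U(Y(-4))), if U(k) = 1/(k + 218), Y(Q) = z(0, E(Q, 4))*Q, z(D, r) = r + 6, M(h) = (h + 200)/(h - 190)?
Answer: 13*I*√37830/970 ≈ 2.6067*I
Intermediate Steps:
E(q, R) = 0 (E(q, R) = 4*0 = 0)
M(h) = (200 + h)/(-190 + h)
z(D, r) = 6 + r
Y(Q) = 6*Q (Y(Q) = (6 + 0)*Q = 6*Q)
U(k) = 1/(218 + k)
√(M(140) + U(Y(-4))) = √((200 + 140)/(-190 + 140) + 1/(218 + 6*(-4))) = √(340/(-50) + 1/(218 - 24)) = √(-1/50*340 + 1/194) = √(-34/5 + 1/194) = √(-6591/970) = 13*I*√37830/970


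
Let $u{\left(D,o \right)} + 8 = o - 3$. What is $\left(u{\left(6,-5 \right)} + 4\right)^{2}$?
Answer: $144$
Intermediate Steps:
$u{\left(D,o \right)} = -11 + o$ ($u{\left(D,o \right)} = -8 + \left(o - 3\right) = -8 + \left(-3 + o\right) = -11 + o$)
$\left(u{\left(6,-5 \right)} + 4\right)^{2} = \left(\left(-11 - 5\right) + 4\right)^{2} = \left(-16 + 4\right)^{2} = \left(-12\right)^{2} = 144$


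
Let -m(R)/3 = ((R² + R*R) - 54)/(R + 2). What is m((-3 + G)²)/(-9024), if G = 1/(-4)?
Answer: 21649/4836864 ≈ 0.0044758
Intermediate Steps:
G = -¼ (G = 1*(-¼) = -¼ ≈ -0.25000)
m(R) = -3*(-54 + 2*R²)/(2 + R) (m(R) = -3*((R² + R*R) - 54)/(R + 2) = -3*((R² + R²) - 54)/(2 + R) = -3*(2*R² - 54)/(2 + R) = -3*(-54 + 2*R²)/(2 + R))
m((-3 + G)²)/(-9024) = (6*(27 - ((-3 - ¼)²)²)/(2 + (-3 - ¼)²))/(-9024) = (6*(27 - ((-13/4)²)²)/(2 + (-13/4)²))*(-1/9024) = (6*(27 - (169/16)²)/(2 + 169/16))*(-1/9024) = (6*(27 - 1*28561/256)/(201/16))*(-1/9024) = (6*(16/201)*(27 - 28561/256))*(-1/9024) = (6*(16/201)*(-21649/256))*(-1/9024) = -21649/536*(-1/9024) = 21649/4836864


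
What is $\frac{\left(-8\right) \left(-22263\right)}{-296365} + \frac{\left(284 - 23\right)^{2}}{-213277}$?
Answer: $- \frac{58174166973}{63207838105} \approx -0.92036$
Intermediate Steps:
$\frac{\left(-8\right) \left(-22263\right)}{-296365} + \frac{\left(284 - 23\right)^{2}}{-213277} = 178104 \left(- \frac{1}{296365}\right) + 261^{2} \left(- \frac{1}{213277}\right) = - \frac{178104}{296365} + 68121 \left(- \frac{1}{213277}\right) = - \frac{178104}{296365} - \frac{68121}{213277} = - \frac{58174166973}{63207838105}$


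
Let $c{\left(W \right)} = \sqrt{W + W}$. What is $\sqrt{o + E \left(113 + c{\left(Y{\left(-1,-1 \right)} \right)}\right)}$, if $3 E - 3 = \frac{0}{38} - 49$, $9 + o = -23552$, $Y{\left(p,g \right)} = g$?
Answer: $\frac{\sqrt{-227643 - 138 i \sqrt{2}}}{3} \approx 0.068174 - 159.04 i$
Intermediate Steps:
$o = -23561$ ($o = -9 - 23552 = -23561$)
$c{\left(W \right)} = \sqrt{2} \sqrt{W}$ ($c{\left(W \right)} = \sqrt{2 W} = \sqrt{2} \sqrt{W}$)
$E = - \frac{46}{3}$ ($E = 1 + \frac{\frac{0}{38} - 49}{3} = 1 + \frac{0 \cdot \frac{1}{38} - 49}{3} = 1 + \frac{0 - 49}{3} = 1 + \frac{1}{3} \left(-49\right) = 1 - \frac{49}{3} = - \frac{46}{3} \approx -15.333$)
$\sqrt{o + E \left(113 + c{\left(Y{\left(-1,-1 \right)} \right)}\right)} = \sqrt{-23561 - \frac{46 \left(113 + \sqrt{2} \sqrt{-1}\right)}{3}} = \sqrt{-23561 - \frac{46 \left(113 + \sqrt{2} i\right)}{3}} = \sqrt{-23561 - \frac{46 \left(113 + i \sqrt{2}\right)}{3}} = \sqrt{-23561 - \left(\frac{5198}{3} + \frac{46 i \sqrt{2}}{3}\right)} = \sqrt{- \frac{75881}{3} - \frac{46 i \sqrt{2}}{3}}$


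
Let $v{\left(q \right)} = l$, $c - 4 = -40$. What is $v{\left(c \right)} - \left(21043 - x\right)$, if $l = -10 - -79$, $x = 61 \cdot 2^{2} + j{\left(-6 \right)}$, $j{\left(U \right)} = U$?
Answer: $-20736$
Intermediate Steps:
$c = -36$ ($c = 4 - 40 = -36$)
$x = 238$ ($x = 61 \cdot 2^{2} - 6 = 61 \cdot 4 - 6 = 244 - 6 = 238$)
$l = 69$ ($l = -10 + 79 = 69$)
$v{\left(q \right)} = 69$
$v{\left(c \right)} - \left(21043 - x\right) = 69 - \left(21043 - 238\right) = 69 - 20805 = -20736$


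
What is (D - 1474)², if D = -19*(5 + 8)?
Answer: 2961841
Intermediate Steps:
D = -247 (D = -19*13 = -247)
(D - 1474)² = (-247 - 1474)² = (-1721)² = 2961841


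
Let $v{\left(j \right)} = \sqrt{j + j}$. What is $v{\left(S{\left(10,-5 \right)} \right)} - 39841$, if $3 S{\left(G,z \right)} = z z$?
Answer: $-39841 + \frac{5 \sqrt{6}}{3} \approx -39837.0$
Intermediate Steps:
$S{\left(G,z \right)} = \frac{z^{2}}{3}$ ($S{\left(G,z \right)} = \frac{z z}{3} = \frac{z^{2}}{3}$)
$v{\left(j \right)} = \sqrt{2} \sqrt{j}$ ($v{\left(j \right)} = \sqrt{2 j} = \sqrt{2} \sqrt{j}$)
$v{\left(S{\left(10,-5 \right)} \right)} - 39841 = \sqrt{2} \sqrt{\frac{\left(-5\right)^{2}}{3}} - 39841 = \sqrt{2} \sqrt{\frac{1}{3} \cdot 25} - 39841 = \sqrt{2} \sqrt{\frac{25}{3}} - 39841 = \sqrt{2} \frac{5 \sqrt{3}}{3} - 39841 = \frac{5 \sqrt{6}}{3} - 39841 = -39841 + \frac{5 \sqrt{6}}{3}$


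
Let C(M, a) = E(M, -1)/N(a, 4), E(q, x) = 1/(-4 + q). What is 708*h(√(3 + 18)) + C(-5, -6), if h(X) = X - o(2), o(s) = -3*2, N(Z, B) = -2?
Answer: 76465/18 + 708*√21 ≈ 7492.5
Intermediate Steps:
o(s) = -6
h(X) = 6 + X (h(X) = X - 1*(-6) = X + 6 = 6 + X)
C(M, a) = -1/(2*(-4 + M)) (C(M, a) = 1/((-4 + M)*(-2)) = -½/(-4 + M) = -1/(2*(-4 + M)))
708*h(√(3 + 18)) + C(-5, -6) = 708*(6 + √(3 + 18)) - 1/(-8 + 2*(-5)) = 708*(6 + √21) - 1/(-8 - 10) = (4248 + 708*√21) - 1/(-18) = (4248 + 708*√21) - 1*(-1/18) = (4248 + 708*√21) + 1/18 = 76465/18 + 708*√21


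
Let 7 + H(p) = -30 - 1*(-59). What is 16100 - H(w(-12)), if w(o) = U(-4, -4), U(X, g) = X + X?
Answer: 16078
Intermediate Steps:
U(X, g) = 2*X
w(o) = -8 (w(o) = 2*(-4) = -8)
H(p) = 22 (H(p) = -7 + (-30 - 1*(-59)) = -7 + (-30 + 59) = -7 + 29 = 22)
16100 - H(w(-12)) = 16100 - 1*22 = 16100 - 22 = 16078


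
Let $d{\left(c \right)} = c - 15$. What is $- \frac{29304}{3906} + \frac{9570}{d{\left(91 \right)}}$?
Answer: $\frac{976481}{8246} \approx 118.42$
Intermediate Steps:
$d{\left(c \right)} = -15 + c$ ($d{\left(c \right)} = c - 15 = -15 + c$)
$- \frac{29304}{3906} + \frac{9570}{d{\left(91 \right)}} = - \frac{29304}{3906} + \frac{9570}{-15 + 91} = \left(-29304\right) \frac{1}{3906} + \frac{9570}{76} = - \frac{1628}{217} + 9570 \cdot \frac{1}{76} = - \frac{1628}{217} + \frac{4785}{38} = \frac{976481}{8246}$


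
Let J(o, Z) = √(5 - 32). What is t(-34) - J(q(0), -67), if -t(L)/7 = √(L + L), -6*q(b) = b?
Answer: I*(-14*√17 - 3*√3) ≈ -62.92*I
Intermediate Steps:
q(b) = -b/6
t(L) = -7*√2*√L (t(L) = -7*√(L + L) = -7*√2*√L)
J(o, Z) = 3*I*√3 (J(o, Z) = √(-27) = 3*I*√3)
t(-34) - J(q(0), -67) = -7*√2*√(-34) - 3*I*√3 = -7*√2*I*√34 - 3*I*√3 = -14*I*√17 - 3*I*√3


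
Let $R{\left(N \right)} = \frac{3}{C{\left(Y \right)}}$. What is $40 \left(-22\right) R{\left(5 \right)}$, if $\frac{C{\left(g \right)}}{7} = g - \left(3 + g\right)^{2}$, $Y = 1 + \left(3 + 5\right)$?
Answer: $\frac{176}{63} \approx 2.7937$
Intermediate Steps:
$Y = 9$ ($Y = 1 + 8 = 9$)
$C{\left(g \right)} = - 7 \left(3 + g\right)^{2} + 7 g$ ($C{\left(g \right)} = 7 \left(g - \left(3 + g\right)^{2}\right) = - 7 \left(3 + g\right)^{2} + 7 g$)
$R{\left(N \right)} = - \frac{1}{315}$ ($R{\left(N \right)} = \frac{3}{- 7 \left(3 + 9\right)^{2} + 7 \cdot 9} = \frac{3}{- 7 \cdot 12^{2} + 63} = \frac{3}{\left(-7\right) 144 + 63} = \frac{3}{-1008 + 63} = \frac{3}{-945} = 3 \left(- \frac{1}{945}\right) = - \frac{1}{315}$)
$40 \left(-22\right) R{\left(5 \right)} = 40 \left(-22\right) \left(- \frac{1}{315}\right) = \left(-880\right) \left(- \frac{1}{315}\right) = \frac{176}{63}$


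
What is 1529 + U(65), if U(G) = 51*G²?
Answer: 217004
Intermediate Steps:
1529 + U(65) = 1529 + 51*65² = 1529 + 51*4225 = 1529 + 215475 = 217004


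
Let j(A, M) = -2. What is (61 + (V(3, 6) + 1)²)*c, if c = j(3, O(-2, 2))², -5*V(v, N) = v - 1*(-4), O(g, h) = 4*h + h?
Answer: 6116/25 ≈ 244.64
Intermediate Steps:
O(g, h) = 5*h
V(v, N) = -⅘ - v/5 (V(v, N) = -(v - 1*(-4))/5 = -(v + 4)/5 = -(4 + v)/5 = -⅘ - v/5)
c = 4 (c = (-2)² = 4)
(61 + (V(3, 6) + 1)²)*c = (61 + ((-⅘ - ⅕*3) + 1)²)*4 = (61 + ((-⅘ - ⅗) + 1)²)*4 = (61 + (-7/5 + 1)²)*4 = (61 + (-⅖)²)*4 = (61 + 4/25)*4 = (1529/25)*4 = 6116/25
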